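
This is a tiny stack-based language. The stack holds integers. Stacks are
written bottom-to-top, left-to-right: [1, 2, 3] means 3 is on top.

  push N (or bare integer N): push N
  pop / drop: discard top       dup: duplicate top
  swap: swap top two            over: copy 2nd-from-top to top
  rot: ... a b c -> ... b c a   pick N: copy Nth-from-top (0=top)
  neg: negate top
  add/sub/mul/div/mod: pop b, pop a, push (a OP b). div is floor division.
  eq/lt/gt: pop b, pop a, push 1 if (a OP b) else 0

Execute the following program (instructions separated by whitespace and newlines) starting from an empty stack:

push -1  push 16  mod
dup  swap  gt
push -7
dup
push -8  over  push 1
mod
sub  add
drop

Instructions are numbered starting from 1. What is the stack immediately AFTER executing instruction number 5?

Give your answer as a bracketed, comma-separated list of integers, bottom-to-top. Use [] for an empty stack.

Answer: [15, 15]

Derivation:
Step 1 ('push -1'): [-1]
Step 2 ('push 16'): [-1, 16]
Step 3 ('mod'): [15]
Step 4 ('dup'): [15, 15]
Step 5 ('swap'): [15, 15]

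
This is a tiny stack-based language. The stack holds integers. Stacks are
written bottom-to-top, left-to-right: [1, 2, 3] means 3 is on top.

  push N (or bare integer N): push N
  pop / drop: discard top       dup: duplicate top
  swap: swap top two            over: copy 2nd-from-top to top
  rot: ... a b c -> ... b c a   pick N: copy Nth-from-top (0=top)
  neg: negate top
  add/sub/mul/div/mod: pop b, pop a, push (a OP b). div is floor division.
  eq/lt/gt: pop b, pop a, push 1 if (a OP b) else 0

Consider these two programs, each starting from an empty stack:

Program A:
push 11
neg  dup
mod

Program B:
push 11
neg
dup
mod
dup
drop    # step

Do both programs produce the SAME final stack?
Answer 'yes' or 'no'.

Answer: yes

Derivation:
Program A trace:
  After 'push 11': [11]
  After 'neg': [-11]
  After 'dup': [-11, -11]
  After 'mod': [0]
Program A final stack: [0]

Program B trace:
  After 'push 11': [11]
  After 'neg': [-11]
  After 'dup': [-11, -11]
  After 'mod': [0]
  After 'dup': [0, 0]
  After 'drop': [0]
Program B final stack: [0]
Same: yes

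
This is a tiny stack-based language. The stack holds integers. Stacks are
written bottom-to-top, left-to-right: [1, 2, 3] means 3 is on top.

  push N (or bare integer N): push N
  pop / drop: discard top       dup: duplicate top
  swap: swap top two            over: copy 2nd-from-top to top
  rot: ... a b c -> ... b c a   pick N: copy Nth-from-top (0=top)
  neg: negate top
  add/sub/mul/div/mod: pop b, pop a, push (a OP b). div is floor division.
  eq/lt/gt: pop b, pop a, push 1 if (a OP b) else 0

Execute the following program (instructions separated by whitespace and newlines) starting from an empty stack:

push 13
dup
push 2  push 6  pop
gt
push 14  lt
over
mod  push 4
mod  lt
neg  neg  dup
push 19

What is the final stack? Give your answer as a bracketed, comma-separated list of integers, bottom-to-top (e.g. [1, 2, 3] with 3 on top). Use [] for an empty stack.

Answer: [0, 0, 19]

Derivation:
After 'push 13': [13]
After 'dup': [13, 13]
After 'push 2': [13, 13, 2]
After 'push 6': [13, 13, 2, 6]
After 'pop': [13, 13, 2]
After 'gt': [13, 1]
After 'push 14': [13, 1, 14]
After 'lt': [13, 1]
After 'over': [13, 1, 13]
After 'mod': [13, 1]
After 'push 4': [13, 1, 4]
After 'mod': [13, 1]
After 'lt': [0]
After 'neg': [0]
After 'neg': [0]
After 'dup': [0, 0]
After 'push 19': [0, 0, 19]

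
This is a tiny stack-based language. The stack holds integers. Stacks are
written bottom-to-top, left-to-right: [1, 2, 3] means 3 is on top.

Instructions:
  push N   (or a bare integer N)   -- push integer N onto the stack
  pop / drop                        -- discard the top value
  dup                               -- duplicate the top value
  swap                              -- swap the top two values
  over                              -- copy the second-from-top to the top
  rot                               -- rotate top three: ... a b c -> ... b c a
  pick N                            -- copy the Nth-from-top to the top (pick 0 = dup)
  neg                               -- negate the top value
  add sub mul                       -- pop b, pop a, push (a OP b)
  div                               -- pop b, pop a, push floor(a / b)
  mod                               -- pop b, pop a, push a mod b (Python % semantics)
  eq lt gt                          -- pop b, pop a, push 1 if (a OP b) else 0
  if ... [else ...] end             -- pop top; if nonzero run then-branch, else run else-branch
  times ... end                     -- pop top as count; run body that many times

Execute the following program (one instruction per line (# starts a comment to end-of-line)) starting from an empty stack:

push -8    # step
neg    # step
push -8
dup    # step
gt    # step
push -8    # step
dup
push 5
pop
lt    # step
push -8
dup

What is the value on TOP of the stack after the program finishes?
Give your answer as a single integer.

After 'push -8': [-8]
After 'neg': [8]
After 'push -8': [8, -8]
After 'dup': [8, -8, -8]
After 'gt': [8, 0]
After 'push -8': [8, 0, -8]
After 'dup': [8, 0, -8, -8]
After 'push 5': [8, 0, -8, -8, 5]
After 'pop': [8, 0, -8, -8]
After 'lt': [8, 0, 0]
After 'push -8': [8, 0, 0, -8]
After 'dup': [8, 0, 0, -8, -8]

Answer: -8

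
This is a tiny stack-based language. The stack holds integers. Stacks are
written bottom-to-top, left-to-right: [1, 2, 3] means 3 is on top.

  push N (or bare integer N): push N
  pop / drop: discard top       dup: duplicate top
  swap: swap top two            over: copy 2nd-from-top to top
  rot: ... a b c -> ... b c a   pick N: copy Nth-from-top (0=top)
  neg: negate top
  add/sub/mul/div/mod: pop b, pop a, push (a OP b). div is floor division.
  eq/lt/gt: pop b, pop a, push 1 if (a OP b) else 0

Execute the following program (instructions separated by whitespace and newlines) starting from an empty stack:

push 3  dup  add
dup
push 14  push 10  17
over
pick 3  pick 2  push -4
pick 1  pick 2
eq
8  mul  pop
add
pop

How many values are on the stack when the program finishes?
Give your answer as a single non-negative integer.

Answer: 7

Derivation:
After 'push 3': stack = [3] (depth 1)
After 'dup': stack = [3, 3] (depth 2)
After 'add': stack = [6] (depth 1)
After 'dup': stack = [6, 6] (depth 2)
After 'push 14': stack = [6, 6, 14] (depth 3)
After 'push 10': stack = [6, 6, 14, 10] (depth 4)
After 'push 17': stack = [6, 6, 14, 10, 17] (depth 5)
After 'over': stack = [6, 6, 14, 10, 17, 10] (depth 6)
After 'pick 3': stack = [6, 6, 14, 10, 17, 10, 14] (depth 7)
After 'pick 2': stack = [6, 6, 14, 10, 17, 10, 14, 17] (depth 8)
After 'push -4': stack = [6, 6, 14, 10, 17, 10, 14, 17, -4] (depth 9)
After 'pick 1': stack = [6, 6, 14, 10, 17, 10, 14, 17, -4, 17] (depth 10)
After 'pick 2': stack = [6, 6, 14, 10, 17, 10, 14, 17, -4, 17, 17] (depth 11)
After 'eq': stack = [6, 6, 14, 10, 17, 10, 14, 17, -4, 1] (depth 10)
After 'push 8': stack = [6, 6, 14, 10, 17, 10, 14, 17, -4, 1, 8] (depth 11)
After 'mul': stack = [6, 6, 14, 10, 17, 10, 14, 17, -4, 8] (depth 10)
After 'pop': stack = [6, 6, 14, 10, 17, 10, 14, 17, -4] (depth 9)
After 'add': stack = [6, 6, 14, 10, 17, 10, 14, 13] (depth 8)
After 'pop': stack = [6, 6, 14, 10, 17, 10, 14] (depth 7)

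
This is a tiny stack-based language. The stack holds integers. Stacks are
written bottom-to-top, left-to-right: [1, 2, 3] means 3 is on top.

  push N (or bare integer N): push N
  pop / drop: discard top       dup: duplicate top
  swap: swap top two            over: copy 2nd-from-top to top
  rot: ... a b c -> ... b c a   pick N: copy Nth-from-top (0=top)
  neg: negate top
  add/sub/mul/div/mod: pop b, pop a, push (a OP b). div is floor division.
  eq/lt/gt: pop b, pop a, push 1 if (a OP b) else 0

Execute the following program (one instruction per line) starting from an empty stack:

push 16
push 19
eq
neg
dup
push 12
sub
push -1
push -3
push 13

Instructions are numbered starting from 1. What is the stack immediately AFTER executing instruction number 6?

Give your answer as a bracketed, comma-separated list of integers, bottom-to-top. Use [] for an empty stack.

Step 1 ('push 16'): [16]
Step 2 ('push 19'): [16, 19]
Step 3 ('eq'): [0]
Step 4 ('neg'): [0]
Step 5 ('dup'): [0, 0]
Step 6 ('push 12'): [0, 0, 12]

Answer: [0, 0, 12]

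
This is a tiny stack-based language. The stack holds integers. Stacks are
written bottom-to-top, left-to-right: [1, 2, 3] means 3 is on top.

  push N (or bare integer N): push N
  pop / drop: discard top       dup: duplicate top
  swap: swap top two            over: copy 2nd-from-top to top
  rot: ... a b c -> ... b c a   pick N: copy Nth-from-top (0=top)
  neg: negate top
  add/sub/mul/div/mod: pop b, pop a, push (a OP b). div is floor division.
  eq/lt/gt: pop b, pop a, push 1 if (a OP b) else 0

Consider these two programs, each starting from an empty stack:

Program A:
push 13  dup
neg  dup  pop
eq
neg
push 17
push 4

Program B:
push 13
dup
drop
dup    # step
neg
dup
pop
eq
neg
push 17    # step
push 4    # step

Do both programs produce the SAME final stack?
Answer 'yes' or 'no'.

Answer: yes

Derivation:
Program A trace:
  After 'push 13': [13]
  After 'dup': [13, 13]
  After 'neg': [13, -13]
  After 'dup': [13, -13, -13]
  After 'pop': [13, -13]
  After 'eq': [0]
  After 'neg': [0]
  After 'push 17': [0, 17]
  After 'push 4': [0, 17, 4]
Program A final stack: [0, 17, 4]

Program B trace:
  After 'push 13': [13]
  After 'dup': [13, 13]
  After 'drop': [13]
  After 'dup': [13, 13]
  After 'neg': [13, -13]
  After 'dup': [13, -13, -13]
  After 'pop': [13, -13]
  After 'eq': [0]
  After 'neg': [0]
  After 'push 17': [0, 17]
  After 'push 4': [0, 17, 4]
Program B final stack: [0, 17, 4]
Same: yes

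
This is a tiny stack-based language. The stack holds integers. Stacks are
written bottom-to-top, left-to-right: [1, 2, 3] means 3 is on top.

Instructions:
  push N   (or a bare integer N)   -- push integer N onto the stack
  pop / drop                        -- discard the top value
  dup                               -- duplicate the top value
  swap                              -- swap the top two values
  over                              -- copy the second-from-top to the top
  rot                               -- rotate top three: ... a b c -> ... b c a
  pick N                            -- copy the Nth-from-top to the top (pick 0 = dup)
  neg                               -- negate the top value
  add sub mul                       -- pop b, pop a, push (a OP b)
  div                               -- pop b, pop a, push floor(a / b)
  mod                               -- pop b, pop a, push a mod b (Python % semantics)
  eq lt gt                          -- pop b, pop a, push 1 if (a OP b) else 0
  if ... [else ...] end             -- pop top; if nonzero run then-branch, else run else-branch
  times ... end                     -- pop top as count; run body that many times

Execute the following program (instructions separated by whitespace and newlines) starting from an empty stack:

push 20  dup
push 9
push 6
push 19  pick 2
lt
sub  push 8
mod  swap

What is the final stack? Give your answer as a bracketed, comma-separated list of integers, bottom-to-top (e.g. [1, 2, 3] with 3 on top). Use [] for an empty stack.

After 'push 20': [20]
After 'dup': [20, 20]
After 'push 9': [20, 20, 9]
After 'push 6': [20, 20, 9, 6]
After 'push 19': [20, 20, 9, 6, 19]
After 'pick 2': [20, 20, 9, 6, 19, 9]
After 'lt': [20, 20, 9, 6, 0]
After 'sub': [20, 20, 9, 6]
After 'push 8': [20, 20, 9, 6, 8]
After 'mod': [20, 20, 9, 6]
After 'swap': [20, 20, 6, 9]

Answer: [20, 20, 6, 9]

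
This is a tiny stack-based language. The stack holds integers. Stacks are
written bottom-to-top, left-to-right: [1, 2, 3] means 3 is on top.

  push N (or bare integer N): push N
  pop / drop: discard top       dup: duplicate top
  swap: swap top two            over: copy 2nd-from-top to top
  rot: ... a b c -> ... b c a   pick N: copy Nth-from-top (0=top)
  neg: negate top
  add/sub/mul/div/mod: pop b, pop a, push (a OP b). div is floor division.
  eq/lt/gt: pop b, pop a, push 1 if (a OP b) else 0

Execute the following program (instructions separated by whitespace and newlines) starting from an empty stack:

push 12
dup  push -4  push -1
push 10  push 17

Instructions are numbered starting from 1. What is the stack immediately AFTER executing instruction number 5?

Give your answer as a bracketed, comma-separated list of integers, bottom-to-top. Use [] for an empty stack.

Step 1 ('push 12'): [12]
Step 2 ('dup'): [12, 12]
Step 3 ('push -4'): [12, 12, -4]
Step 4 ('push -1'): [12, 12, -4, -1]
Step 5 ('push 10'): [12, 12, -4, -1, 10]

Answer: [12, 12, -4, -1, 10]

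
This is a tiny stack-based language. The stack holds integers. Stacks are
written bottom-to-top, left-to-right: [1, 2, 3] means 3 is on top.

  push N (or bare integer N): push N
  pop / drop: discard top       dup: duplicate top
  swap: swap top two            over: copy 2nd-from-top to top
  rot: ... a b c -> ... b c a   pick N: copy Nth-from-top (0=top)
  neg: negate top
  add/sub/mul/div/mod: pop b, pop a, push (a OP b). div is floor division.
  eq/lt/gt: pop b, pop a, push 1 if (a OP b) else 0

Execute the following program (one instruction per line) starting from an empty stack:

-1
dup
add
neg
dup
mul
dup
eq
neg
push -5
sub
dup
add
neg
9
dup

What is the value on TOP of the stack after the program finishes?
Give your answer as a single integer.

Answer: 9

Derivation:
After 'push -1': [-1]
After 'dup': [-1, -1]
After 'add': [-2]
After 'neg': [2]
After 'dup': [2, 2]
After 'mul': [4]
After 'dup': [4, 4]
After 'eq': [1]
After 'neg': [-1]
After 'push -5': [-1, -5]
After 'sub': [4]
After 'dup': [4, 4]
After 'add': [8]
After 'neg': [-8]
After 'push 9': [-8, 9]
After 'dup': [-8, 9, 9]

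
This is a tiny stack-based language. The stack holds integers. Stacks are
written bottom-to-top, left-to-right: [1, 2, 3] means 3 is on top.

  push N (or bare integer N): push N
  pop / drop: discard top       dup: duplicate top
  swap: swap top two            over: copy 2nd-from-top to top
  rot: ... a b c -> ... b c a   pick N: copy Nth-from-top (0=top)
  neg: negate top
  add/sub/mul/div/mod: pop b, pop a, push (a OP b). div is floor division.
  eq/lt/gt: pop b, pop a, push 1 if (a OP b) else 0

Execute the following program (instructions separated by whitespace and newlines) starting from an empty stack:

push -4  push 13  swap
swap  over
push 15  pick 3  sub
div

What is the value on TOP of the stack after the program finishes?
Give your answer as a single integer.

Answer: -1

Derivation:
After 'push -4': [-4]
After 'push 13': [-4, 13]
After 'swap': [13, -4]
After 'swap': [-4, 13]
After 'over': [-4, 13, -4]
After 'push 15': [-4, 13, -4, 15]
After 'pick 3': [-4, 13, -4, 15, -4]
After 'sub': [-4, 13, -4, 19]
After 'div': [-4, 13, -1]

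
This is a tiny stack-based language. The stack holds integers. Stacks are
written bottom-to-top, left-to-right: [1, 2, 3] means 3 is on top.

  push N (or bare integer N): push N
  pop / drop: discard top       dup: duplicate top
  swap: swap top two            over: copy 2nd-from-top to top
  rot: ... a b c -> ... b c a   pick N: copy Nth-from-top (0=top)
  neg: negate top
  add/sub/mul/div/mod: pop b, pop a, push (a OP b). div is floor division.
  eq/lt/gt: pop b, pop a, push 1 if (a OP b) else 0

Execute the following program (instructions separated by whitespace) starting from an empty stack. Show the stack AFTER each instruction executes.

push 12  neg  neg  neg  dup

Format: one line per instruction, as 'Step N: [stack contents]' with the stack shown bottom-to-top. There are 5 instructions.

Step 1: [12]
Step 2: [-12]
Step 3: [12]
Step 4: [-12]
Step 5: [-12, -12]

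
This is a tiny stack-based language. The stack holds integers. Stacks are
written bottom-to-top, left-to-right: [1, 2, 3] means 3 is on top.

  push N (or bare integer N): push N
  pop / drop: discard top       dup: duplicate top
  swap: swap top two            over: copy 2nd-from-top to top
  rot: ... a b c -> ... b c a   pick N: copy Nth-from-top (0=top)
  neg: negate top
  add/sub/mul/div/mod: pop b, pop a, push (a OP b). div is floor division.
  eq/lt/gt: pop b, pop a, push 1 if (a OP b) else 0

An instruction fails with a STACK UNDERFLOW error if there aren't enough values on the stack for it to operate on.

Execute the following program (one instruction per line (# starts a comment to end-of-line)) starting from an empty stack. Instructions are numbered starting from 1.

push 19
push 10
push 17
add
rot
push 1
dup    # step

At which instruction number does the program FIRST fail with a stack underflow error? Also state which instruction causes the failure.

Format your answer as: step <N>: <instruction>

Answer: step 5: rot

Derivation:
Step 1 ('push 19'): stack = [19], depth = 1
Step 2 ('push 10'): stack = [19, 10], depth = 2
Step 3 ('push 17'): stack = [19, 10, 17], depth = 3
Step 4 ('add'): stack = [19, 27], depth = 2
Step 5 ('rot'): needs 3 value(s) but depth is 2 — STACK UNDERFLOW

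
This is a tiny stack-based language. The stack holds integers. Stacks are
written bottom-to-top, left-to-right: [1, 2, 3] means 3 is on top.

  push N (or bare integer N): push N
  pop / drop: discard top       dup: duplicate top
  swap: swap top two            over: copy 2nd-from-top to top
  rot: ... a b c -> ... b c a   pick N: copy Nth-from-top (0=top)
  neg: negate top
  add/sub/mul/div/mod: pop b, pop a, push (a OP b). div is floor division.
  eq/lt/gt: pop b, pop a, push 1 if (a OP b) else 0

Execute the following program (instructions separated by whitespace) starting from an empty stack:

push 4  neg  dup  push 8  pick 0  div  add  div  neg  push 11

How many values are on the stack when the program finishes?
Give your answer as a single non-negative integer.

After 'push 4': stack = [4] (depth 1)
After 'neg': stack = [-4] (depth 1)
After 'dup': stack = [-4, -4] (depth 2)
After 'push 8': stack = [-4, -4, 8] (depth 3)
After 'pick 0': stack = [-4, -4, 8, 8] (depth 4)
After 'div': stack = [-4, -4, 1] (depth 3)
After 'add': stack = [-4, -3] (depth 2)
After 'div': stack = [1] (depth 1)
After 'neg': stack = [-1] (depth 1)
After 'push 11': stack = [-1, 11] (depth 2)

Answer: 2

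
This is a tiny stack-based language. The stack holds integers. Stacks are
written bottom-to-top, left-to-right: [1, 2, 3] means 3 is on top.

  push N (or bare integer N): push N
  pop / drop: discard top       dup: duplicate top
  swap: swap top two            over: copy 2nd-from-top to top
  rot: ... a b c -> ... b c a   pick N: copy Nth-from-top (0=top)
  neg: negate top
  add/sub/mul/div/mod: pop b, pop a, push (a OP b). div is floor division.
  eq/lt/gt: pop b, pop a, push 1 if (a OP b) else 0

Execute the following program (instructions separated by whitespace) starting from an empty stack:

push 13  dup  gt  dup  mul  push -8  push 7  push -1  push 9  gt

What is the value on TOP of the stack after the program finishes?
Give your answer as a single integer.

Answer: 0

Derivation:
After 'push 13': [13]
After 'dup': [13, 13]
After 'gt': [0]
After 'dup': [0, 0]
After 'mul': [0]
After 'push -8': [0, -8]
After 'push 7': [0, -8, 7]
After 'push -1': [0, -8, 7, -1]
After 'push 9': [0, -8, 7, -1, 9]
After 'gt': [0, -8, 7, 0]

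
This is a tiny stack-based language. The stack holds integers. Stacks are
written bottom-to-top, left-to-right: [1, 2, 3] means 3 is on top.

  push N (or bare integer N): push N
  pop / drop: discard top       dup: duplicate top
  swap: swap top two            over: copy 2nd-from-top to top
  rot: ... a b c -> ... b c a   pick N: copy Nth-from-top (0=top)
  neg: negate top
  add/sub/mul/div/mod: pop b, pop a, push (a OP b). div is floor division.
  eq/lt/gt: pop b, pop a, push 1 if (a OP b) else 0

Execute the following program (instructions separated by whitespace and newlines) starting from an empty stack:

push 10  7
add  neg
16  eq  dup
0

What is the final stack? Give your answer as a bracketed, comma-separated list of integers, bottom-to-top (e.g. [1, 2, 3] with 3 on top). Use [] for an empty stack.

Answer: [0, 0, 0]

Derivation:
After 'push 10': [10]
After 'push 7': [10, 7]
After 'add': [17]
After 'neg': [-17]
After 'push 16': [-17, 16]
After 'eq': [0]
After 'dup': [0, 0]
After 'push 0': [0, 0, 0]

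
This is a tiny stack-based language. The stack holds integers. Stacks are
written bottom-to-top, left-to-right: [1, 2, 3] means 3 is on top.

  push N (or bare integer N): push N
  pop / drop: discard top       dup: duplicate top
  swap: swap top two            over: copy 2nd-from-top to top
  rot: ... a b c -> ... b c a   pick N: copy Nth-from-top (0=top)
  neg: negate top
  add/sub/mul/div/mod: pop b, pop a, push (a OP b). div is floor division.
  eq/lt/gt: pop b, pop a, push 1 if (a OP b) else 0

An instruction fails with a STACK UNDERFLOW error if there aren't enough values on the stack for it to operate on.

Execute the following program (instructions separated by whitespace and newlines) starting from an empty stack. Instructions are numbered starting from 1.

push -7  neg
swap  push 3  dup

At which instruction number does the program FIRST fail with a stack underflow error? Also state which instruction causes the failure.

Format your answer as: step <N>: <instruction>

Answer: step 3: swap

Derivation:
Step 1 ('push -7'): stack = [-7], depth = 1
Step 2 ('neg'): stack = [7], depth = 1
Step 3 ('swap'): needs 2 value(s) but depth is 1 — STACK UNDERFLOW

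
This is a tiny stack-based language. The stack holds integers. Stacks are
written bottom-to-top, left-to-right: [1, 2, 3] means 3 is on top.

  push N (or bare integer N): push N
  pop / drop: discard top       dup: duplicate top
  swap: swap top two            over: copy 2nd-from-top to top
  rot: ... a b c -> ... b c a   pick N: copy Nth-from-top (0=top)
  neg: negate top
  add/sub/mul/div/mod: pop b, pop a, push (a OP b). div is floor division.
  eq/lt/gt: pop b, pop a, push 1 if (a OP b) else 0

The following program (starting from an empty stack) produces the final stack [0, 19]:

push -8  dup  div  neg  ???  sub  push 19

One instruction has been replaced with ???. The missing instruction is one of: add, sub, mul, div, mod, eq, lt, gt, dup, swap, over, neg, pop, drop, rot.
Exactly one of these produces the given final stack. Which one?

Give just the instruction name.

Answer: dup

Derivation:
Stack before ???: [-1]
Stack after ???:  [-1, -1]
The instruction that transforms [-1] -> [-1, -1] is: dup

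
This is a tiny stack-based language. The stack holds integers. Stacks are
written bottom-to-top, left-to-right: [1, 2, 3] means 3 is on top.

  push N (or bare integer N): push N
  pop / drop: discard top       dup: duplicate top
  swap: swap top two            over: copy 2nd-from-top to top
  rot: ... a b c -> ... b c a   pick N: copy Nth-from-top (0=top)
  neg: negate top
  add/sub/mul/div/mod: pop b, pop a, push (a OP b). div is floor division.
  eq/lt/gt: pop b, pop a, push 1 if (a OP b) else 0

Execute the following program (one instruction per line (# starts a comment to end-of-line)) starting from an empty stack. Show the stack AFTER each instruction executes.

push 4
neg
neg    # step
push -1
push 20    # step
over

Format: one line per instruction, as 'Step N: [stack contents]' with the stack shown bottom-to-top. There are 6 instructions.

Step 1: [4]
Step 2: [-4]
Step 3: [4]
Step 4: [4, -1]
Step 5: [4, -1, 20]
Step 6: [4, -1, 20, -1]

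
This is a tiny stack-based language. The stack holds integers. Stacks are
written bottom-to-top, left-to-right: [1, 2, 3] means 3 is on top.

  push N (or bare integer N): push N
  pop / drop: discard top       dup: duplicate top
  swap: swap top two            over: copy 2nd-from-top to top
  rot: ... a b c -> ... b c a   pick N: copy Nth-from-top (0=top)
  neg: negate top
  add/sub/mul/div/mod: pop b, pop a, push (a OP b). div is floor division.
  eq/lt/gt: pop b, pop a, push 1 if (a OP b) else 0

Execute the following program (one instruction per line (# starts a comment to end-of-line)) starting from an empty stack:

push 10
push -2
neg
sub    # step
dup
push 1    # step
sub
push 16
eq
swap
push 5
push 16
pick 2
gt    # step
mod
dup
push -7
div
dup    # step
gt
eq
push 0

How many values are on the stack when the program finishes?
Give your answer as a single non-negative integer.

Answer: 4

Derivation:
After 'push 10': stack = [10] (depth 1)
After 'push -2': stack = [10, -2] (depth 2)
After 'neg': stack = [10, 2] (depth 2)
After 'sub': stack = [8] (depth 1)
After 'dup': stack = [8, 8] (depth 2)
After 'push 1': stack = [8, 8, 1] (depth 3)
After 'sub': stack = [8, 7] (depth 2)
After 'push 16': stack = [8, 7, 16] (depth 3)
After 'eq': stack = [8, 0] (depth 2)
After 'swap': stack = [0, 8] (depth 2)
  ...
After 'pick 2': stack = [0, 8, 5, 16, 8] (depth 5)
After 'gt': stack = [0, 8, 5, 1] (depth 4)
After 'mod': stack = [0, 8, 0] (depth 3)
After 'dup': stack = [0, 8, 0, 0] (depth 4)
After 'push -7': stack = [0, 8, 0, 0, -7] (depth 5)
After 'div': stack = [0, 8, 0, 0] (depth 4)
After 'dup': stack = [0, 8, 0, 0, 0] (depth 5)
After 'gt': stack = [0, 8, 0, 0] (depth 4)
After 'eq': stack = [0, 8, 1] (depth 3)
After 'push 0': stack = [0, 8, 1, 0] (depth 4)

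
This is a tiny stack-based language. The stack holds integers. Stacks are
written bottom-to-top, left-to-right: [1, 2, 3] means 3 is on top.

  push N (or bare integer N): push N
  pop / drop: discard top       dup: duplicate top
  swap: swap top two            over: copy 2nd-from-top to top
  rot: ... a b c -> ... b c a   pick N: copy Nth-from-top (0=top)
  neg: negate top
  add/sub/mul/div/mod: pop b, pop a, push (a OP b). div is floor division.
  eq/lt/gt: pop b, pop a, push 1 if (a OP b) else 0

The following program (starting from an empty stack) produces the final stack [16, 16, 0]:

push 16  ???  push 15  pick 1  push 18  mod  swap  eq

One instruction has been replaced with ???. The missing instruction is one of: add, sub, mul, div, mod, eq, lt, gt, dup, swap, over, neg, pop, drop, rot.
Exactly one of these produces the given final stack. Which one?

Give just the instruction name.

Stack before ???: [16]
Stack after ???:  [16, 16]
The instruction that transforms [16] -> [16, 16] is: dup

Answer: dup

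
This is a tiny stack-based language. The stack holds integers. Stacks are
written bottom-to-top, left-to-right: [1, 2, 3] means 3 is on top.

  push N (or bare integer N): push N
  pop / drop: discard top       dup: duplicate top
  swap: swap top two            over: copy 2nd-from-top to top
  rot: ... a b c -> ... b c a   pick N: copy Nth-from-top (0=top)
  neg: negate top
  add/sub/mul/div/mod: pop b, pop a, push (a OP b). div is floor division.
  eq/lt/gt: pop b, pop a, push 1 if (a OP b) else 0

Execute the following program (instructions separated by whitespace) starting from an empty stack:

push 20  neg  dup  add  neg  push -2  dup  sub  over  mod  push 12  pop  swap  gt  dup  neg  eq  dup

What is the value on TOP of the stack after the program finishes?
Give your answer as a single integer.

Answer: 1

Derivation:
After 'push 20': [20]
After 'neg': [-20]
After 'dup': [-20, -20]
After 'add': [-40]
After 'neg': [40]
After 'push -2': [40, -2]
After 'dup': [40, -2, -2]
After 'sub': [40, 0]
After 'over': [40, 0, 40]
After 'mod': [40, 0]
After 'push 12': [40, 0, 12]
After 'pop': [40, 0]
After 'swap': [0, 40]
After 'gt': [0]
After 'dup': [0, 0]
After 'neg': [0, 0]
After 'eq': [1]
After 'dup': [1, 1]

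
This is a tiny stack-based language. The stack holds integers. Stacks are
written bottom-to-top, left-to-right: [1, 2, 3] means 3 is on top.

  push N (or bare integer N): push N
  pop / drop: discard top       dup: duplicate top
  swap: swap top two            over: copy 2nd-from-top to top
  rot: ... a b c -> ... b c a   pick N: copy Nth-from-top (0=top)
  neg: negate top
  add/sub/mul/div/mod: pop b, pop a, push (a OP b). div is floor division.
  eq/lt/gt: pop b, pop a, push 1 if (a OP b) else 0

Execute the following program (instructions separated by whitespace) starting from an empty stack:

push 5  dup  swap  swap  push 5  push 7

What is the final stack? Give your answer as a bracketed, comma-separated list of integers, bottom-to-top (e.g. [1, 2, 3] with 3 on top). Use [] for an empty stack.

After 'push 5': [5]
After 'dup': [5, 5]
After 'swap': [5, 5]
After 'swap': [5, 5]
After 'push 5': [5, 5, 5]
After 'push 7': [5, 5, 5, 7]

Answer: [5, 5, 5, 7]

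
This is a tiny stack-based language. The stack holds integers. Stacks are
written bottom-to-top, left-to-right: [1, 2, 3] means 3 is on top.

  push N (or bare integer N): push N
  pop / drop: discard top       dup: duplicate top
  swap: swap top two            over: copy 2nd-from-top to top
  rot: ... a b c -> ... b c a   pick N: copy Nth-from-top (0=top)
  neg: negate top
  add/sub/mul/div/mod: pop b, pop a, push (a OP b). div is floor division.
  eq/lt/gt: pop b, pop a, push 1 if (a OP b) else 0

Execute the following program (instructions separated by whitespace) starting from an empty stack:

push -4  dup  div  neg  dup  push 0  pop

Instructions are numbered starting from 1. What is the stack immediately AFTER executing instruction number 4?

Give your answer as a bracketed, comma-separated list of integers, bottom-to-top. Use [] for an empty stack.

Step 1 ('push -4'): [-4]
Step 2 ('dup'): [-4, -4]
Step 3 ('div'): [1]
Step 4 ('neg'): [-1]

Answer: [-1]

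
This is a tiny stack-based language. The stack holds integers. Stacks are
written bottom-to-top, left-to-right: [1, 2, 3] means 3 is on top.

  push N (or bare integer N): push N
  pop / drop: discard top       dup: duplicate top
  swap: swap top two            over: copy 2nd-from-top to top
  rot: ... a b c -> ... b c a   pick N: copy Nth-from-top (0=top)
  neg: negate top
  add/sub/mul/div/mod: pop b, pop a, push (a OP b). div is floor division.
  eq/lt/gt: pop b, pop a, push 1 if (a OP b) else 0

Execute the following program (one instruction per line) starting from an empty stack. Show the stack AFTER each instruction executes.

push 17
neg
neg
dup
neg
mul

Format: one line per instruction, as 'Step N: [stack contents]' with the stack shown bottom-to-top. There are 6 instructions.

Step 1: [17]
Step 2: [-17]
Step 3: [17]
Step 4: [17, 17]
Step 5: [17, -17]
Step 6: [-289]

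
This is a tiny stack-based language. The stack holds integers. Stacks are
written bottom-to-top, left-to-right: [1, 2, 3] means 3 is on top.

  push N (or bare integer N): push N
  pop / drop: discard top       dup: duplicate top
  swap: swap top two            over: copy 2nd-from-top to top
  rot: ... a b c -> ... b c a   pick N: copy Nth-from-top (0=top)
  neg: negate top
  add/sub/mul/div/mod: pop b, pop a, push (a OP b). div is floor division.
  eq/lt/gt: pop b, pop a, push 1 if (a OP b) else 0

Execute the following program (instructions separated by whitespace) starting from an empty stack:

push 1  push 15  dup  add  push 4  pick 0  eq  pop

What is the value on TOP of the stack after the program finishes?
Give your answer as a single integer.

After 'push 1': [1]
After 'push 15': [1, 15]
After 'dup': [1, 15, 15]
After 'add': [1, 30]
After 'push 4': [1, 30, 4]
After 'pick 0': [1, 30, 4, 4]
After 'eq': [1, 30, 1]
After 'pop': [1, 30]

Answer: 30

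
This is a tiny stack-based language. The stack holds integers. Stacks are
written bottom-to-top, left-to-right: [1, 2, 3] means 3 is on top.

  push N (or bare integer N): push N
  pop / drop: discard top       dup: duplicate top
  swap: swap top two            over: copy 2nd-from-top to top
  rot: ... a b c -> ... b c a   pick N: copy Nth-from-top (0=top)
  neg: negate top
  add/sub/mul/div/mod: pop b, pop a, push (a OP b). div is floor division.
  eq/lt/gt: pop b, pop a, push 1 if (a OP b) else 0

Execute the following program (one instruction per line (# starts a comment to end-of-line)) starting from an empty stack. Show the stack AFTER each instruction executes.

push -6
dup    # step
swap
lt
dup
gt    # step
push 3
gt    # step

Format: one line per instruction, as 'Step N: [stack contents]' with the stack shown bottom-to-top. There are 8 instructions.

Step 1: [-6]
Step 2: [-6, -6]
Step 3: [-6, -6]
Step 4: [0]
Step 5: [0, 0]
Step 6: [0]
Step 7: [0, 3]
Step 8: [0]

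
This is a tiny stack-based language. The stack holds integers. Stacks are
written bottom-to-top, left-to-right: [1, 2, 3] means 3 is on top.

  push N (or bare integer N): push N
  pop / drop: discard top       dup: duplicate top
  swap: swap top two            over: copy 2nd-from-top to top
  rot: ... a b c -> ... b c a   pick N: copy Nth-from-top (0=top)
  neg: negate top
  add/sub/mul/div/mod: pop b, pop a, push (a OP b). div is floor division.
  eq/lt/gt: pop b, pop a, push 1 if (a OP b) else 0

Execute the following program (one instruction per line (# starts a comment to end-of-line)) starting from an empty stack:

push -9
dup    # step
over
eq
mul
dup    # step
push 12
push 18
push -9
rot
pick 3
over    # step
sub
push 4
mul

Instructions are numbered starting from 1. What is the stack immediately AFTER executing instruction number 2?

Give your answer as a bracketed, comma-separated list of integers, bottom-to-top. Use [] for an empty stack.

Step 1 ('push -9'): [-9]
Step 2 ('dup'): [-9, -9]

Answer: [-9, -9]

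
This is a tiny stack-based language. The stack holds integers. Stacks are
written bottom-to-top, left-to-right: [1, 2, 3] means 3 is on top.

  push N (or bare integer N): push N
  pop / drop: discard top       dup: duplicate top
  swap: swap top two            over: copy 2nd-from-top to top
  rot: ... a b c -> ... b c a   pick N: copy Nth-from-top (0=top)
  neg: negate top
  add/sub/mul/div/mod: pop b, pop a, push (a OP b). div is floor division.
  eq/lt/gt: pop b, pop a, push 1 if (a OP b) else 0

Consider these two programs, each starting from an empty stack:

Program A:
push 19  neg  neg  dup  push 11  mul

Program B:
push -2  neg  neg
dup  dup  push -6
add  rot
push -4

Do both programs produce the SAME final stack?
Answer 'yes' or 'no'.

Answer: no

Derivation:
Program A trace:
  After 'push 19': [19]
  After 'neg': [-19]
  After 'neg': [19]
  After 'dup': [19, 19]
  After 'push 11': [19, 19, 11]
  After 'mul': [19, 209]
Program A final stack: [19, 209]

Program B trace:
  After 'push -2': [-2]
  After 'neg': [2]
  After 'neg': [-2]
  After 'dup': [-2, -2]
  After 'dup': [-2, -2, -2]
  After 'push -6': [-2, -2, -2, -6]
  After 'add': [-2, -2, -8]
  After 'rot': [-2, -8, -2]
  After 'push -4': [-2, -8, -2, -4]
Program B final stack: [-2, -8, -2, -4]
Same: no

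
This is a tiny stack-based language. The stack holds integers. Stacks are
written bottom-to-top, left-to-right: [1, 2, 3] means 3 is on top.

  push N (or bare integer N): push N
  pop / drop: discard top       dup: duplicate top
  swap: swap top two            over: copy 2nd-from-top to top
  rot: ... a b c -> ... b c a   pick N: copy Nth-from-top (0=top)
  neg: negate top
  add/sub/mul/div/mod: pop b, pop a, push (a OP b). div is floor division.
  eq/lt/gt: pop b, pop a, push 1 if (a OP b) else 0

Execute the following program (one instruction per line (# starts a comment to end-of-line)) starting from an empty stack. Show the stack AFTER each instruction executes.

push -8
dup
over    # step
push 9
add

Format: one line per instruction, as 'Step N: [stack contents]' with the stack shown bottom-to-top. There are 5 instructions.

Step 1: [-8]
Step 2: [-8, -8]
Step 3: [-8, -8, -8]
Step 4: [-8, -8, -8, 9]
Step 5: [-8, -8, 1]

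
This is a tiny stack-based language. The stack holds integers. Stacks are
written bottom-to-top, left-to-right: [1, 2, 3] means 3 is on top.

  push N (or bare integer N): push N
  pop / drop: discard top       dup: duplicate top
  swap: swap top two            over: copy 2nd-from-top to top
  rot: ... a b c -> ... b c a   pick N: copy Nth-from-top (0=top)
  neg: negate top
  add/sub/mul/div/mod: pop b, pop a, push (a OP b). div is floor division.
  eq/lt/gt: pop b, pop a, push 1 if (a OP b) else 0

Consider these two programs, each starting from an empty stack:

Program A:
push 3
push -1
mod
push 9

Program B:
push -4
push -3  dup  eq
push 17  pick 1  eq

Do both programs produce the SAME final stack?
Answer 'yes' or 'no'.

Program A trace:
  After 'push 3': [3]
  After 'push -1': [3, -1]
  After 'mod': [0]
  After 'push 9': [0, 9]
Program A final stack: [0, 9]

Program B trace:
  After 'push -4': [-4]
  After 'push -3': [-4, -3]
  After 'dup': [-4, -3, -3]
  After 'eq': [-4, 1]
  After 'push 17': [-4, 1, 17]
  After 'pick 1': [-4, 1, 17, 1]
  After 'eq': [-4, 1, 0]
Program B final stack: [-4, 1, 0]
Same: no

Answer: no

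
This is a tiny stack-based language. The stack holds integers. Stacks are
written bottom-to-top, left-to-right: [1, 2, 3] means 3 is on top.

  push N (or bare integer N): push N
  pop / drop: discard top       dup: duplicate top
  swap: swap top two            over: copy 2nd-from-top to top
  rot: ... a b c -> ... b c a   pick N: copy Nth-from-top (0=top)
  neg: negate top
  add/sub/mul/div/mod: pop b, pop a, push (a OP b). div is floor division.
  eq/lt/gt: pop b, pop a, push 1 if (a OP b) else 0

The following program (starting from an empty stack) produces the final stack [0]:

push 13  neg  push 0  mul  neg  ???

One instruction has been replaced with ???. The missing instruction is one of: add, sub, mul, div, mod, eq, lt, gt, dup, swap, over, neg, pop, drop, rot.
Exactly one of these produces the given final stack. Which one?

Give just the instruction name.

Stack before ???: [0]
Stack after ???:  [0]
The instruction that transforms [0] -> [0] is: neg

Answer: neg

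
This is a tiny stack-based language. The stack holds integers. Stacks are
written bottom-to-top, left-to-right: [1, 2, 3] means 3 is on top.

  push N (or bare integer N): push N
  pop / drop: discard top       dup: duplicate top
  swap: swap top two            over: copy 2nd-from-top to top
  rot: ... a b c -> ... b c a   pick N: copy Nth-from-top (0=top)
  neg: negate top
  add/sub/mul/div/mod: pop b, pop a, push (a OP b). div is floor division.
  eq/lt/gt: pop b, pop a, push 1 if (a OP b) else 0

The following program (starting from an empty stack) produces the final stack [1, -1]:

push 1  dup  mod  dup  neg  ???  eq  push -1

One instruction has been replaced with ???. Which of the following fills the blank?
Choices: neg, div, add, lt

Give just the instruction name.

Answer: neg

Derivation:
Stack before ???: [0, 0]
Stack after ???:  [0, 0]
Checking each choice:
  neg: MATCH
  div: division by zero
  add: stack underflow (need 2, have 1)
  lt: stack underflow (need 2, have 1)


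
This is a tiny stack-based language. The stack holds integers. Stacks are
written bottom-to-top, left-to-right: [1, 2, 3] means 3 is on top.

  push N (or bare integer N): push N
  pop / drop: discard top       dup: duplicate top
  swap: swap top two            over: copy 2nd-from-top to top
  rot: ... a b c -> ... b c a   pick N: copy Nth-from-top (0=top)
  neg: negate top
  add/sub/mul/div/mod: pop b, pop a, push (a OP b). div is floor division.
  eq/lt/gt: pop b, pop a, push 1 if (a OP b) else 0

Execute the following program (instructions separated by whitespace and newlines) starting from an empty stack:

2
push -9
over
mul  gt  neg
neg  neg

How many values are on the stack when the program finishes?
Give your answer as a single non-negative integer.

Answer: 1

Derivation:
After 'push 2': stack = [2] (depth 1)
After 'push -9': stack = [2, -9] (depth 2)
After 'over': stack = [2, -9, 2] (depth 3)
After 'mul': stack = [2, -18] (depth 2)
After 'gt': stack = [1] (depth 1)
After 'neg': stack = [-1] (depth 1)
After 'neg': stack = [1] (depth 1)
After 'neg': stack = [-1] (depth 1)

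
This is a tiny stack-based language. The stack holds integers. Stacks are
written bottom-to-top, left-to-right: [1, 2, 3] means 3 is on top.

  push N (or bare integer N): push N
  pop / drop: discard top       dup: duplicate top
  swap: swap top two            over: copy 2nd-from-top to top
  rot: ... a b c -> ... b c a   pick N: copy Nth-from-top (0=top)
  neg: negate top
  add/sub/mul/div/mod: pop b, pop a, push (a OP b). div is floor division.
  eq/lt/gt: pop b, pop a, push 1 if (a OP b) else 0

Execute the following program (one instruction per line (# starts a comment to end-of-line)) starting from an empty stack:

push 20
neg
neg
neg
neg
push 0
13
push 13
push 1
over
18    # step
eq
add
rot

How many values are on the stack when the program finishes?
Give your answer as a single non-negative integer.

Answer: 5

Derivation:
After 'push 20': stack = [20] (depth 1)
After 'neg': stack = [-20] (depth 1)
After 'neg': stack = [20] (depth 1)
After 'neg': stack = [-20] (depth 1)
After 'neg': stack = [20] (depth 1)
After 'push 0': stack = [20, 0] (depth 2)
After 'push 13': stack = [20, 0, 13] (depth 3)
After 'push 13': stack = [20, 0, 13, 13] (depth 4)
After 'push 1': stack = [20, 0, 13, 13, 1] (depth 5)
After 'over': stack = [20, 0, 13, 13, 1, 13] (depth 6)
After 'push 18': stack = [20, 0, 13, 13, 1, 13, 18] (depth 7)
After 'eq': stack = [20, 0, 13, 13, 1, 0] (depth 6)
After 'add': stack = [20, 0, 13, 13, 1] (depth 5)
After 'rot': stack = [20, 0, 13, 1, 13] (depth 5)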